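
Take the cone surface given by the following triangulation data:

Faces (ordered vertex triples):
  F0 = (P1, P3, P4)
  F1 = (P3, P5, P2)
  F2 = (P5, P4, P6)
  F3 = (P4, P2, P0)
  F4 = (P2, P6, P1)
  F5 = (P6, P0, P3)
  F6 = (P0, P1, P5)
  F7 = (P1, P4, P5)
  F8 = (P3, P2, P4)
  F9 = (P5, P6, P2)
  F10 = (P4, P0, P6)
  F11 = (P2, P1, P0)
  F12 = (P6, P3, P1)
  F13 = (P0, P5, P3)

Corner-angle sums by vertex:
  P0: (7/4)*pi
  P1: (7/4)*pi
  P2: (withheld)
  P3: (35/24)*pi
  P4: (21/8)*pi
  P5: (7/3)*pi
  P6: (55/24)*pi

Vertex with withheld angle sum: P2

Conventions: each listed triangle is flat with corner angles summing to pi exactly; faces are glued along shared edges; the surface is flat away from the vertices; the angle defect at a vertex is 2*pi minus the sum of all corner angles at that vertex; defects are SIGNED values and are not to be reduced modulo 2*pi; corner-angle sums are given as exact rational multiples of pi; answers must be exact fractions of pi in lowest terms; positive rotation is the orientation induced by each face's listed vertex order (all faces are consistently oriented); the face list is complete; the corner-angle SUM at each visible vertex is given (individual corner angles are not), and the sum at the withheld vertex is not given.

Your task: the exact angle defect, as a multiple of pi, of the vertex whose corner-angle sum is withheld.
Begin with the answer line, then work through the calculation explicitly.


Answer: defect(P2) = (5/24)*pi

V = 7, E = 21, F = 14; chi = V - E + F = 0
Gauss-Bonnet: total defect = 2*pi*chi = 0; visible defects sum to (-5/24)*pi


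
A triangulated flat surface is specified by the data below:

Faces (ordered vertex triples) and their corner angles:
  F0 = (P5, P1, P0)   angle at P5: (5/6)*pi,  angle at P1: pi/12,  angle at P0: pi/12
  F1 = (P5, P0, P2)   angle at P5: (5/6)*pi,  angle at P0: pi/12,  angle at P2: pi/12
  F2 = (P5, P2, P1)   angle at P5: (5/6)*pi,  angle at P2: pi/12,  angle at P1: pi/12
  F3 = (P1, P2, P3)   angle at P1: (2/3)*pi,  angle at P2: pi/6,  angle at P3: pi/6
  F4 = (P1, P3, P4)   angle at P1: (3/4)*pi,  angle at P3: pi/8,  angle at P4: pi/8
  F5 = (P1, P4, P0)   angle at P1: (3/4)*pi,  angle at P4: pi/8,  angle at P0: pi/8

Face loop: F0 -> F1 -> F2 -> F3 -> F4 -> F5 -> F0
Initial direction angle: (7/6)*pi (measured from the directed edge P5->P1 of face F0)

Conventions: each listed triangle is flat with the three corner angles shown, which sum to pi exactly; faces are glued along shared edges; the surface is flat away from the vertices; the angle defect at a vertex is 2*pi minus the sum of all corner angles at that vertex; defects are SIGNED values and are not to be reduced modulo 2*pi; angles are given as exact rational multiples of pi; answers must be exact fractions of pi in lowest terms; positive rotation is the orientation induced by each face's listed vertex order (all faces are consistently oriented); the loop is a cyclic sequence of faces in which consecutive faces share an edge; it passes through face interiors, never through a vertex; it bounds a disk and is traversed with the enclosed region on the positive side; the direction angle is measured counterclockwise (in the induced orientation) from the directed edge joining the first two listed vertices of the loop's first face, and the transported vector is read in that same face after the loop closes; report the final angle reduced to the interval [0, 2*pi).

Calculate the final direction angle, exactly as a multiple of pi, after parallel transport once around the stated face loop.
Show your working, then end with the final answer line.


enclosed vertex P1: corner angles sum to (7/3)*pi, defect = 2*pi - (7/3)*pi = -pi/3
enclosed vertex P5: corner angles sum to (5/2)*pi, defect = 2*pi - (5/2)*pi = -pi/2
final direction = starting direction + enclosed defect total, reduced mod 2*pi (induced orientation)
final angle = (7/6)*pi - (5/6)*pi = pi/3 (mod 2*pi)

Answer: final direction angle = pi/3


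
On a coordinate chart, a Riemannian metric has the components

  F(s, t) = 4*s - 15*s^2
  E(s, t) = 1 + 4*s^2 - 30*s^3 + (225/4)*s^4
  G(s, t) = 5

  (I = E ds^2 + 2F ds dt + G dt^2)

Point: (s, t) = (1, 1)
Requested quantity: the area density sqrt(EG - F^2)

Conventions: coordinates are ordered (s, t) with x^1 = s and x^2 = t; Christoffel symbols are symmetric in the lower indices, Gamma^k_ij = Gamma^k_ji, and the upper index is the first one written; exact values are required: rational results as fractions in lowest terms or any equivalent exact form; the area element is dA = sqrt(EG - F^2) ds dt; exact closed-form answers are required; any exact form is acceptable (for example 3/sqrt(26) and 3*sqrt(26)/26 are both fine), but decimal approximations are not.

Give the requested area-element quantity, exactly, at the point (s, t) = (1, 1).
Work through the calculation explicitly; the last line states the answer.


E = 125/4, F = -11, G = 5; EG - F^2 = 141/4

Answer: sqrt(EG - F^2) = sqrt(141)/2


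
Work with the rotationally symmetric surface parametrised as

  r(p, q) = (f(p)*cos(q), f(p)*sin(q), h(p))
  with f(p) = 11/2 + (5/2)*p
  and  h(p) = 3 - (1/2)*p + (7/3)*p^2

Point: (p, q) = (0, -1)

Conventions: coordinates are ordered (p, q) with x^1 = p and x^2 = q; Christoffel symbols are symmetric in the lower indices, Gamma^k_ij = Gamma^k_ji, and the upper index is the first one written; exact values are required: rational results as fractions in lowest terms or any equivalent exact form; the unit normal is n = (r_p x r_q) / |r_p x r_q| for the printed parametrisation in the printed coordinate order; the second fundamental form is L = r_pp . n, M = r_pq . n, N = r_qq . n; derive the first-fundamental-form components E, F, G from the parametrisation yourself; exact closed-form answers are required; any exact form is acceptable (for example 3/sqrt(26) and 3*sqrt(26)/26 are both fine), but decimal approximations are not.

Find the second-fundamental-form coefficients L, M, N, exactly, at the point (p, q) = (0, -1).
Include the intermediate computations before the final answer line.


f = 11/2, f' = 5/2, f'' = 0, h' = -1/2, h'' = 14/3
E = 13/2, F = 0, G = 121/4; answer radicand W^2 = 13/2
unnormalised second-form numerators: l = 35/3, m = 0, n = -11/4; L = l/sqrt(13/2), and similarly M = m/sqrt(W^2), N = n/sqrt(W^2)

Answer: L = 35*sqrt(26)/39, M = 0, N = -11*sqrt(26)/52


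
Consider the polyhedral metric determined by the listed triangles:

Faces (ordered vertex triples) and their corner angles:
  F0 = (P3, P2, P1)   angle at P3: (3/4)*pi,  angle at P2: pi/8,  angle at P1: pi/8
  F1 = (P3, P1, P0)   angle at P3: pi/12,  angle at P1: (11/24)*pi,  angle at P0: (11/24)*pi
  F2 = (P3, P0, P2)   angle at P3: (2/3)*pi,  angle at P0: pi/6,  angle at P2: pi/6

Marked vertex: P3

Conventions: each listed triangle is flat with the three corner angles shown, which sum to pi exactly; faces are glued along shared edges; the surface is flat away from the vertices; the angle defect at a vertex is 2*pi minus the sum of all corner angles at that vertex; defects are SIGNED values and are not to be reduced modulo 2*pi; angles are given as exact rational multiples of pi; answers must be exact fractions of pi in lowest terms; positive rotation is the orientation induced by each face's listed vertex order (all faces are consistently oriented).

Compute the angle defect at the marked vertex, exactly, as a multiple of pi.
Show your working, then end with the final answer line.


Sum of corner angles at P3: (3/2)*pi
defect = 2*pi - (3/2)*pi

Answer: defect(P3) = pi/2


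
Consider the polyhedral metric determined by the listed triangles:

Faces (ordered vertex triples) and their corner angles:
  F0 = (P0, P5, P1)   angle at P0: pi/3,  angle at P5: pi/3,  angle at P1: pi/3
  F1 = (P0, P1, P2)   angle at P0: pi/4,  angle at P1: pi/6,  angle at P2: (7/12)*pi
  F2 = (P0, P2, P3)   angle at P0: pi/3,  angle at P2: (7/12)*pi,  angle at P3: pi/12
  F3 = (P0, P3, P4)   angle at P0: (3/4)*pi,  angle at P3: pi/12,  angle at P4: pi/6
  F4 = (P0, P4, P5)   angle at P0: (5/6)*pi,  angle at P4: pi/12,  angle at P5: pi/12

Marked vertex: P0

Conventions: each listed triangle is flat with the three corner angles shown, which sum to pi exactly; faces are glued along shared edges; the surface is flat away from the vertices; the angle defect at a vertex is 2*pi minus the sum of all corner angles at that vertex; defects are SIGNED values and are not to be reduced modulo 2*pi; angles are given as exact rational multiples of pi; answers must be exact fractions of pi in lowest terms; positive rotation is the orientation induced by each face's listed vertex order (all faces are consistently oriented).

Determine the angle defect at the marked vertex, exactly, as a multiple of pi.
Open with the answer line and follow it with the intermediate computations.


Answer: defect(P0) = -pi/2

Sum of corner angles at P0: (5/2)*pi
defect = 2*pi - (5/2)*pi


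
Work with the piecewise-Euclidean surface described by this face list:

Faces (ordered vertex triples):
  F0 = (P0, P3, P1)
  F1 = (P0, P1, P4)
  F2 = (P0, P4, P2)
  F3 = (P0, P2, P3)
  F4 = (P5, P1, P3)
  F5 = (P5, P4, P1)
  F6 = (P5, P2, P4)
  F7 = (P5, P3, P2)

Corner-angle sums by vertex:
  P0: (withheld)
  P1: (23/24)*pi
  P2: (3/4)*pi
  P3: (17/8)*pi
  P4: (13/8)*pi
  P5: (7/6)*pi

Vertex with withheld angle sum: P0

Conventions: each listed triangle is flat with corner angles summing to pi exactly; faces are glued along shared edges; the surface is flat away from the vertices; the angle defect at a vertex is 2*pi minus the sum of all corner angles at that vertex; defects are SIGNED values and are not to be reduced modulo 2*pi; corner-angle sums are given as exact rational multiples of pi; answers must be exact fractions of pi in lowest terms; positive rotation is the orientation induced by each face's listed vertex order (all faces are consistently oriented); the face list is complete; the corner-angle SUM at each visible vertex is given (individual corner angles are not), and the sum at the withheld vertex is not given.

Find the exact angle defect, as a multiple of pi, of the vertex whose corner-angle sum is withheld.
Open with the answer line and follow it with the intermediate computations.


Answer: defect(P0) = (5/8)*pi

V = 6, E = 12, F = 8; chi = V - E + F = 2
Gauss-Bonnet: total defect = 2*pi*chi = 4*pi; visible defects sum to (27/8)*pi


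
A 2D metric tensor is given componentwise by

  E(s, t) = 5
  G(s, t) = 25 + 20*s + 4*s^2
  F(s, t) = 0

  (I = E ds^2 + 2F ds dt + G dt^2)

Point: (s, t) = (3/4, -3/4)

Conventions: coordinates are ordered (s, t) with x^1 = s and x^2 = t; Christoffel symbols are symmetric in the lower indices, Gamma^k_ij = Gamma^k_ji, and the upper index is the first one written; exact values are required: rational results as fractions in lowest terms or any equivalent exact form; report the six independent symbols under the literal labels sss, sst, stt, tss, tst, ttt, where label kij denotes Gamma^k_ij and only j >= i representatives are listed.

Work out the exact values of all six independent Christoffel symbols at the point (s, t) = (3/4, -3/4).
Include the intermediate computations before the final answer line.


E = 5, F = 0, G = 169/4 at the point
E_s = 0, E_t = 0, F_s = 0, F_t = 0, G_s = 26, G_t = 0
EG - F^2 = 845/4;  g^inv = (4/845) * [[169/4, 0], [0, 5]]
first-kind symbols [ij,l] = (1/2)(d_i g_jl + d_j g_il - d_l g_ij): [ss,s] = E_s/2 = 0, [ss,t] = F_s - E_t/2 = 0, [st,s] = E_t/2 = 0, [st,t] = G_s/2 = 13, [tt,s] = F_t - G_s/2 = -13, [tt,t] = G_t/2 = 0
Gamma^s_ij = (G*[ij,s] - F*[ij,t])/(EG - F^2), Gamma^t_ij = (E*[ij,t] - F*[ij,s])/(EG - F^2)

Answer: Gamma_sss = 0, Gamma_sst = 0, Gamma_stt = -13/5, Gamma_tss = 0, Gamma_tst = 4/13, Gamma_ttt = 0


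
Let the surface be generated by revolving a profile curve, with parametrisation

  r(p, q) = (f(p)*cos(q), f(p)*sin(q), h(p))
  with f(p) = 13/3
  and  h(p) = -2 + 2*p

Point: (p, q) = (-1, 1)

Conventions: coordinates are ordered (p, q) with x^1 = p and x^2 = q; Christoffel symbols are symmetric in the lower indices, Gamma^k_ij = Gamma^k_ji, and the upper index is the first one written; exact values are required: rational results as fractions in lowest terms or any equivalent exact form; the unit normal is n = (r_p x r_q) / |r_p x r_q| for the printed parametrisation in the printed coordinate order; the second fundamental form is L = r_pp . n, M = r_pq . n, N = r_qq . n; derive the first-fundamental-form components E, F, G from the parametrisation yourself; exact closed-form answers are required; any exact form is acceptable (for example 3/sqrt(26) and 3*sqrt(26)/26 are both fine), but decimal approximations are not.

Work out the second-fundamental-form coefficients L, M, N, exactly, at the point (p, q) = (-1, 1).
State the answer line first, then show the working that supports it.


Answer: L = 0, M = 0, N = 13/3

f = 13/3, f' = 0, f'' = 0, h' = 2, h'' = 0
E = 4, F = 0, G = 169/9; answer radicand W^2 = 4
unnormalised second-form numerators: l = 0, m = 0, n = 26/3; L = l/sqrt(4), and similarly M = m/sqrt(W^2), N = n/sqrt(W^2)


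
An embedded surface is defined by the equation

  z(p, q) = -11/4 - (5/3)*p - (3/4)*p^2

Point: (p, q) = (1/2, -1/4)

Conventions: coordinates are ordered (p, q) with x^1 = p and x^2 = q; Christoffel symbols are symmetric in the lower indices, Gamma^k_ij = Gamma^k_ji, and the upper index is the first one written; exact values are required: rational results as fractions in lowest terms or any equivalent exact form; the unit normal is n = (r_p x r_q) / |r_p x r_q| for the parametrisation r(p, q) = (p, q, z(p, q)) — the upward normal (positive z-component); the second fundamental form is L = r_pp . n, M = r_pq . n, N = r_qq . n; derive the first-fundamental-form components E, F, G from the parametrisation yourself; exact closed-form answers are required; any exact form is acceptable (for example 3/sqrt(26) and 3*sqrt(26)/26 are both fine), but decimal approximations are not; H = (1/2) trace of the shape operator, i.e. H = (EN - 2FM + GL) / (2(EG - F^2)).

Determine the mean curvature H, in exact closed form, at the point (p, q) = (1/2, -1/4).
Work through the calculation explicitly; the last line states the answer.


z_p = -29/12, z_q = 0, z_pp = -3/2, z_pq = 0, z_qq = 0
E = 985/144, F = 0, G = 1; answer radicand W^2 = 985/144
unnormalised second-form numerators: l = -3/2, m = 0, n = 0; L = l/sqrt(985/144), and similarly M = m/sqrt(W^2), N = n/sqrt(W^2)
H = (E*n - 2*F*m + G*l) / (2*(EG - F^2)*sqrt(W^2)); E*n - 2*F*m + G*l = -3/2, EG - F^2 = 985/144, so H = (-108/985)/sqrt(985/144)

Answer: H = -1296*sqrt(985)/970225


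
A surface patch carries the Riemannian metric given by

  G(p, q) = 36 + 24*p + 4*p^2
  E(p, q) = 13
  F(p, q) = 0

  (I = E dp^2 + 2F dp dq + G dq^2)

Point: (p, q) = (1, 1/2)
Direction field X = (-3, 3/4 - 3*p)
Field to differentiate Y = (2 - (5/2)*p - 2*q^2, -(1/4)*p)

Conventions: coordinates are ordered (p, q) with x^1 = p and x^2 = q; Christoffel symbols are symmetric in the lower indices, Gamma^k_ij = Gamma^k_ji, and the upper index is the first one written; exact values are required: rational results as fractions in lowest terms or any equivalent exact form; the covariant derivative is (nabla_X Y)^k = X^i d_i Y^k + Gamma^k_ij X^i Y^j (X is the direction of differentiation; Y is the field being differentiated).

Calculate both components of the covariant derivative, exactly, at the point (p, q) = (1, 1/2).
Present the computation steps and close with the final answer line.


E = 13, F = 0, G = 64 at the point
E_p = 0, E_q = 0, F_p = 0, F_q = 0, G_p = 32, G_q = 0
EG - F^2 = 832;  g^inv = (1/832) * [[64, 0], [0, 13]]
first-kind symbols [ij,l] = (1/2)(d_i g_jl + d_j g_il - d_l g_ij): [pp,p] = E_p/2 = 0, [pp,q] = F_p - E_q/2 = 0, [pq,p] = E_q/2 = 0, [pq,q] = G_p/2 = 16, [qq,p] = F_q - G_p/2 = -16, [qq,q] = G_q/2 = 0
Gamma^p_ij = (G*[ij,p] - F*[ij,q])/(EG - F^2), Gamma^q_ij = (E*[ij,q] - F*[ij,p])/(EG - F^2)
Gamma_ppp = 0, Gamma_ppq = 0, Gamma_pqq = -16/13, Gamma_qpp = 0, Gamma_qpq = 1/4, Gamma_qqq = 0
X = (-3, -9/4), Y = (-1, -1/4) at the point

Answer: (nabla_X Y)^p = 147/13, (nabla_X Y)^q = 3/2


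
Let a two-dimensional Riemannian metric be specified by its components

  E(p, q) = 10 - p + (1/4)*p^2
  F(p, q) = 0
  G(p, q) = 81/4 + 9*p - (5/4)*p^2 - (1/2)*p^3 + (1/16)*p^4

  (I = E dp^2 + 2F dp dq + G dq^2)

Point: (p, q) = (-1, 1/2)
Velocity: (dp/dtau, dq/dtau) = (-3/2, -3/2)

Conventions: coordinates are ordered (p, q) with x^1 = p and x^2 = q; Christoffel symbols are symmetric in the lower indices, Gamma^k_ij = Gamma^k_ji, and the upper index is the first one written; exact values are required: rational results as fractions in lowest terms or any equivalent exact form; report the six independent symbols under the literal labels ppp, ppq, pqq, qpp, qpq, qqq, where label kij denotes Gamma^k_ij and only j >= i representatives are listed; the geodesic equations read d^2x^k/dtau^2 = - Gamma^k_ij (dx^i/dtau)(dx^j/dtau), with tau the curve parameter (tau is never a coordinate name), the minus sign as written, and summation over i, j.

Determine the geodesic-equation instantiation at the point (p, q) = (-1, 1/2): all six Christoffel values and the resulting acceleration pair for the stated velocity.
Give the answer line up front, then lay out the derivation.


Answer: Gamma_ppp = -1/15, Gamma_ppq = 0, Gamma_pqq = -13/30, Gamma_qpp = 0, Gamma_qpq = 6/13, Gamma_qqq = 0; accelerations (d^2p/dtau^2, d^2q/dtau^2) = (9/8, -27/13)

E = 45/4, F = 0, G = 169/16 at the point
E_p = -3/2, E_q = 0, F_p = 0, F_q = 0, G_p = 39/4, G_q = 0
EG - F^2 = 7605/64;  g^inv = (64/7605) * [[169/16, 0], [0, 45/4]]
first-kind symbols [ij,l] = (1/2)(d_i g_jl + d_j g_il - d_l g_ij): [pp,p] = E_p/2 = -3/4, [pp,q] = F_p - E_q/2 = 0, [pq,p] = E_q/2 = 0, [pq,q] = G_p/2 = 39/8, [qq,p] = F_q - G_p/2 = -39/8, [qq,q] = G_q/2 = 0
Gamma^p_ij = (G*[ij,p] - F*[ij,q])/(EG - F^2), Gamma^q_ij = (E*[ij,q] - F*[ij,p])/(EG - F^2)
Gamma_ppp = -1/15, Gamma_ppq = 0, Gamma_pqq = -13/30, Gamma_qpp = 0, Gamma_qpq = 6/13, Gamma_qqq = 0
d^2p/dtau^2 = -(Gamma_ppp*(-3/2)^2 + 2*Gamma_ppq*(-3/2)*(-3/2) + Gamma_pqq*(-3/2)^2) = 9/8
d^2q/dtau^2 = -(Gamma_qpp*(-3/2)^2 + 2*Gamma_qpq*(-3/2)*(-3/2) + Gamma_qqq*(-3/2)^2) = -27/13


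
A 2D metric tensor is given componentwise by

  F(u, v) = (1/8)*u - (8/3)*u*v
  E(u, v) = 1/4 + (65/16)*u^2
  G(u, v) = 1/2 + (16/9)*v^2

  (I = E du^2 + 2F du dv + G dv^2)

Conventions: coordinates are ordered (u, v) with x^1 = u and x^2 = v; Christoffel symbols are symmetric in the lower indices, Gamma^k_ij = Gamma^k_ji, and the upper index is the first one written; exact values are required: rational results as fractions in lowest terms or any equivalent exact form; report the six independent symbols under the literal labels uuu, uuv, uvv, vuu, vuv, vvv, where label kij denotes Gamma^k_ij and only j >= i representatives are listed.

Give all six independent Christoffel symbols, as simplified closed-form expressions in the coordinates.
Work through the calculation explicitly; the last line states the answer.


E = 1/4 + (65/16)*u^2; F = (1/8)*u - (8/3)*u*v; G = 1/2 + (16/9)*v^2
Gamma^k_ij = (1/2) g^{kl} (d_i g_jl + d_j g_il - d_l g_ij), with g^inv = (1/(EG-F^2)) [[G, -F], [-F, E]]
first partials: E_u = (65/8)*u, E_v = 0, F_u = 1/8 - (8/3)*v, F_v = -(8/3)*u, G_u = 0, G_v = (32/9)*v
D = EG - F^2 = 1/8 + (4/9)*v^2 + (129/64)*u^2 + (2/3)*u^2*v + (1/9)*u^2*v^2
expanded: Gamma^u_uu = (G E_u - 2F F_u + F E_v)/(2D), Gamma^u_uv = (G E_v - F G_u)/(2D), Gamma^u_vv = (2G F_v - G G_u - F G_v)/(2D), Gamma^v_uu = (2E F_u - E E_v - F E_u)/(2D), Gamma^v_uv = (E G_u - F E_v)/(2D), Gamma^v_vv = (E G_v - 2F F_v + F G_u)/(2D); substitute and cancel common factors

Answer: Gamma_uuu = (64*u*v^2 + 384*u*v + 1161*u)/(64*u^2*v^2 + 384*u^2*v + 1161*u^2 + 256*v^2 + 72), Gamma_uuv = 0, Gamma_uvv = (-128*u*v - 768*u)/(64*u^2*v^2 + 384*u^2*v + 1161*u^2 + 256*v^2 + 72), Gamma_vuu = (18 - 384*v)/(64*u^2*v^2 + 384*u^2*v + 1161*u^2 + 256*v^2 + 72), Gamma_vuv = 0, Gamma_vvv = (64*u^2*v + 192*u^2 + 256*v)/(64*u^2*v^2 + 384*u^2*v + 1161*u^2 + 256*v^2 + 72)


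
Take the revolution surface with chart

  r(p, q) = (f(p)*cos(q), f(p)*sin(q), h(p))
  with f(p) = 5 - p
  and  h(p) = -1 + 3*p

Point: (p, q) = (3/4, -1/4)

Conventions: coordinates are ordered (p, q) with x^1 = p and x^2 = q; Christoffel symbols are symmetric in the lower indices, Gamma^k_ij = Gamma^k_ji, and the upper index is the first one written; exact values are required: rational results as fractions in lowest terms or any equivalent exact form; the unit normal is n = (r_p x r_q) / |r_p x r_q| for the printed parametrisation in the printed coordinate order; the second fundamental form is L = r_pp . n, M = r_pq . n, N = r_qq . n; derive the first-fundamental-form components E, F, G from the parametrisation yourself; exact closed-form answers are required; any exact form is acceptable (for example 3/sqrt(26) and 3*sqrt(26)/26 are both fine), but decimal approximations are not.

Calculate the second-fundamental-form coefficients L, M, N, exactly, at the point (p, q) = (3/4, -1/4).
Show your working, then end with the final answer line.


f = 17/4, f' = -1, f'' = 0, h' = 3, h'' = 0
E = 10, F = 0, G = 289/16; answer radicand W^2 = 10
unnormalised second-form numerators: l = 0, m = 0, n = 51/4; L = l/sqrt(10), and similarly M = m/sqrt(W^2), N = n/sqrt(W^2)

Answer: L = 0, M = 0, N = 51*sqrt(10)/40


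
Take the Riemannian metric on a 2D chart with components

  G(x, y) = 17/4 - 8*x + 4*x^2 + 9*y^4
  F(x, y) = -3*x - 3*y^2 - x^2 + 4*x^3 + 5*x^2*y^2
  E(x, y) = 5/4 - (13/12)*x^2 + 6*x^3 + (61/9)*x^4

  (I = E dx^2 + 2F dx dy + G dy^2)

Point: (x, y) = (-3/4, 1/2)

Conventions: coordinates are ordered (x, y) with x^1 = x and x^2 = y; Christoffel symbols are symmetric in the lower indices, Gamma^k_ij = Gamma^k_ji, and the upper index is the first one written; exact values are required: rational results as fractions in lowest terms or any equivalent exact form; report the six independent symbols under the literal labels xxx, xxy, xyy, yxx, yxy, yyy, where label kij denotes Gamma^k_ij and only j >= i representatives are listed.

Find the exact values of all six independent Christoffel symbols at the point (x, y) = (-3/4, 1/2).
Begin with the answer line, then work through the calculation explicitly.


Answer: Gamma_xxx = 1126/1697, Gamma_xxy = -168/1697, Gamma_xyy = 45616/1697, Gamma_yxx = 885/3394, Gamma_yxy = -910/1697, Gamma_yyy = 456/1697

E = 65/256, F = -3/64, G = 209/16 at the point
E_x = 5/16, E_y = 0, F_x = 27/8, F_y = -3/16, G_x = -14, G_y = 9/2
EG - F^2 = 1697/512;  g^inv = (512/1697) * [[209/16, 3/64], [3/64, 65/256]]
first-kind symbols [ij,l] = (1/2)(d_i g_jl + d_j g_il - d_l g_ij): [xx,x] = E_x/2 = 5/32, [xx,y] = F_x - E_y/2 = 27/8, [xy,x] = E_y/2 = 0, [xy,y] = G_x/2 = -7, [yy,x] = F_y - G_x/2 = 109/16, [yy,y] = G_y/2 = 9/4
Gamma^x_ij = (G*[ij,x] - F*[ij,y])/(EG - F^2), Gamma^y_ij = (E*[ij,y] - F*[ij,x])/(EG - F^2)


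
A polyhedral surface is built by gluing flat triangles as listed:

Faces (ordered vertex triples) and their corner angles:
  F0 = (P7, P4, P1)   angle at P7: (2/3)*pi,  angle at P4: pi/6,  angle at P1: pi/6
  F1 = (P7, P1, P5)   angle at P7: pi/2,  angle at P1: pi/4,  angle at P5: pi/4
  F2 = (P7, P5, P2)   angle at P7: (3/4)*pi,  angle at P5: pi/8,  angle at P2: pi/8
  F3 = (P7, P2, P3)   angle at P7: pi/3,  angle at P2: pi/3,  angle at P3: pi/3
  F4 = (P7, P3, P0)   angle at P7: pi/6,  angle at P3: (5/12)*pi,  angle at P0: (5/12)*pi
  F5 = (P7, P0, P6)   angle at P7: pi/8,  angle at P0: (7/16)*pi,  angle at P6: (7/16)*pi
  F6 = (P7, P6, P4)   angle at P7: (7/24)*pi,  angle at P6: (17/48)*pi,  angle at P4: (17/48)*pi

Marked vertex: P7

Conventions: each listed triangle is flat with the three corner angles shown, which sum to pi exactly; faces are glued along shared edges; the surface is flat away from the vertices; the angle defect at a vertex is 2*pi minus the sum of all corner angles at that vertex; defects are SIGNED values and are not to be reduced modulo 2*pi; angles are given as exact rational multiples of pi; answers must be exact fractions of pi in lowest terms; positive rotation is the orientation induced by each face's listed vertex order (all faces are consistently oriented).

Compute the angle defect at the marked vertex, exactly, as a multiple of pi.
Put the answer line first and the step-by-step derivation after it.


Answer: defect(P7) = (-5/6)*pi

Sum of corner angles at P7: (17/6)*pi
defect = 2*pi - (17/6)*pi


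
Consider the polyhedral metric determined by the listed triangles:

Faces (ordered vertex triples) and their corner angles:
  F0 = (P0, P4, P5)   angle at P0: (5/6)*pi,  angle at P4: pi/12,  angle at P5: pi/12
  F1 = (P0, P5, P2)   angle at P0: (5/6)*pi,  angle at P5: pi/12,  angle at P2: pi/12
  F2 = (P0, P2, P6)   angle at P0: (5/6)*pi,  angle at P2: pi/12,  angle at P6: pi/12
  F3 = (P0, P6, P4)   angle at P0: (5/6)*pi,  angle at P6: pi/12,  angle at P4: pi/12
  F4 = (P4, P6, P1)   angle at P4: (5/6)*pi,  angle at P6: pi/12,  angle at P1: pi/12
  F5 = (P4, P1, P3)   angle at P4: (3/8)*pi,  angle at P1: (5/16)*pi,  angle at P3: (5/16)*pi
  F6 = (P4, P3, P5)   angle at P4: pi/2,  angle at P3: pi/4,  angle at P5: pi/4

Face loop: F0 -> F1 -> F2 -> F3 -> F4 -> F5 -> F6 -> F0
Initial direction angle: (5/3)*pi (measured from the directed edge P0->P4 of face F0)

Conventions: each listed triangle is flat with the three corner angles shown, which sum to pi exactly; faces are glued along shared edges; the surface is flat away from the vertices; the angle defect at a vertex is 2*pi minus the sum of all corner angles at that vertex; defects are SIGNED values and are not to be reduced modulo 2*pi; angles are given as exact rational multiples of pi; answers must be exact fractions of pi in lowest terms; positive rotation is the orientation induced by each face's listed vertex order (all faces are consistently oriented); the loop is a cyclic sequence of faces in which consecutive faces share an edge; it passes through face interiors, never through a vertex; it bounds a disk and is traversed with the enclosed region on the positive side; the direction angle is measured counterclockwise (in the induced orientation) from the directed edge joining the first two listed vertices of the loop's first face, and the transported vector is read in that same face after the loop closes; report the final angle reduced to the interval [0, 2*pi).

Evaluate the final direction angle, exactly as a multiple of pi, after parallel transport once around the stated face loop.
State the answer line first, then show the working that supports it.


Answer: final direction angle = (11/24)*pi

enclosed vertex P0: corner angles sum to (10/3)*pi, defect = 2*pi - (10/3)*pi = (-4/3)*pi
enclosed vertex P4: corner angles sum to (15/8)*pi, defect = 2*pi - (15/8)*pi = pi/8
by Gauss-Bonnet the loop rotates the vector by the enclosed defect sum (positive orientation, mod 2*pi)
final angle = (5/3)*pi - (29/24)*pi = (11/24)*pi (mod 2*pi)


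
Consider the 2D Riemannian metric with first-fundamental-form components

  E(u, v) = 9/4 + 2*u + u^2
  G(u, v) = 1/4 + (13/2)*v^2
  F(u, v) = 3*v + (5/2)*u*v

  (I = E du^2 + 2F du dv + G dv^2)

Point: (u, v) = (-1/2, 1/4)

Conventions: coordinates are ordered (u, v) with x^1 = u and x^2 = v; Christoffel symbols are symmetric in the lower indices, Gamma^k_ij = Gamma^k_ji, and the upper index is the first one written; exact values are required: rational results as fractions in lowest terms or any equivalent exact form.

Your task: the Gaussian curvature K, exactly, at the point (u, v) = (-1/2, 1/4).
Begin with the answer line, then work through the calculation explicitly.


Answer: K = 47104/41209

E = 3/2, F = 7/16, G = 21/32, EG - F^2 = 203/256 at the point
E_u = 1, E_v = 0, F_u = 5/8, F_v = 7/4, G_u = 0, G_v = 13/4
E_vv = 0, F_uv = 5/2, G_uu = 0
Brioschi: K = (det M1 - det M2) / (EG - F^2)^2 with the standard first/second-derivative matrices M1, M2.
M1 = [[-E_vv/2 + F_uv - G_uu/2, E_u/2, F_u - E_v/2], [F_v - G_u/2, E, F], [G_v/2, F, G]] = [[5/2, 1/2, 5/8], [7/4, 3/2, 7/16], [13/8, 7/16, 21/32]]; det M1 = 23/32
M2 = [[0, E_v/2, G_u/2], [E_v/2, E, F], [G_u/2, F, G]] = [[0, 0, 0], [0, 3/2, 7/16], [0, 7/16, 21/32]]; det M2 = 0
det M1 - det M2 = 23/32; K = 23/32 / (203/256)^2 = 47104/41209


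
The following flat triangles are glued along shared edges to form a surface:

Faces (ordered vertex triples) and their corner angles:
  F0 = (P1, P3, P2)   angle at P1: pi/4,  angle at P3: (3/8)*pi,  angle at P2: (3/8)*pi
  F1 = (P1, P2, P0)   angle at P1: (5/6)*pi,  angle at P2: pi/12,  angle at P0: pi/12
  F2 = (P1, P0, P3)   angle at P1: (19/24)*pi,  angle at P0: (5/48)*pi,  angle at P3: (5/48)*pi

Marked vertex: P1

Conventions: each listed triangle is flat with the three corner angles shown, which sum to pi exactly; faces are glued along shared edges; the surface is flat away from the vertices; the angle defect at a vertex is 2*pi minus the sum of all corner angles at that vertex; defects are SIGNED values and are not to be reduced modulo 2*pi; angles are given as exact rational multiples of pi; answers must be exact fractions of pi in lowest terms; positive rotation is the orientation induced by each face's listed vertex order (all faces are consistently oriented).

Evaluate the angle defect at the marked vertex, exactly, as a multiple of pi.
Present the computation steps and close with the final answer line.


Sum of corner angles at P1: (15/8)*pi
defect = 2*pi - (15/8)*pi

Answer: defect(P1) = pi/8


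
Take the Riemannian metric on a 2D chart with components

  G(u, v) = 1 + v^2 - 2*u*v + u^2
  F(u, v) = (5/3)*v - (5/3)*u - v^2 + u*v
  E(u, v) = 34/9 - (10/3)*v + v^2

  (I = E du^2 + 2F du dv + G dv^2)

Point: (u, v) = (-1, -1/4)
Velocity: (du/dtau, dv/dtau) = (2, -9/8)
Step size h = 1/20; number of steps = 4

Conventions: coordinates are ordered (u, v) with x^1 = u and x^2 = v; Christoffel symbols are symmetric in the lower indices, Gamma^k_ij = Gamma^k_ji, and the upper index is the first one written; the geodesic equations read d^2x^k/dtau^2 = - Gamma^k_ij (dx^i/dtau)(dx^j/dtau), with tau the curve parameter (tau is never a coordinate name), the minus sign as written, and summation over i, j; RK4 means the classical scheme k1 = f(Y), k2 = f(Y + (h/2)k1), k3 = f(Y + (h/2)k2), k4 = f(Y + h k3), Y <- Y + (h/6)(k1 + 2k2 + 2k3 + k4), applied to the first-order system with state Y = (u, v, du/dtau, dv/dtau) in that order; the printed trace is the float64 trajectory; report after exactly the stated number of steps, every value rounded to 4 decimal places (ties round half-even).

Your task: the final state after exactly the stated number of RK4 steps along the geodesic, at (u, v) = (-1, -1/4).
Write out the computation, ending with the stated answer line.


f(Y) = (du/dtau, dv/dtau, -Gamma^u_ij Y'^i Y'^j, -Gamma^v_ij Y'^i Y'^j) with the Gammas evaluated at the stage position; h = 0.050000; intermediate values shown to 6 dp
step 0: u = -1.0000, v = -0.2500, du/dtau = 2.0000, dv/dtau = -1.1250
step 1:
  k1: at (u, v) = (-1.000000, -0.250000), (du/dtau, dv/dtau) = (2.000000, -1.125000); Gamma_uuu = 0.000000, Gamma_uuv = -0.366048, Gamma_uvv = 0.366048, Gamma_vuu = 0.000000, Gamma_vuv = -0.143236, Gamma_vvv = 0.143236; k1 = (2.000000, -1.125000, -2.110494, -0.825845)
  k2: at (u, v) = (-0.950000, -0.278125), (du/dtau, dv/dtau) = (1.947238, -1.145646); Gamma_uuu = 0.000000, Gamma_uuv = -0.371595, Gamma_uvv = 0.371595, Gamma_vuu = 0.000000, Gamma_vuv = -0.128376, Gamma_vvv = 0.128376; k2 = (1.947238, -1.145646, -2.145663, -0.741271)
  k3: at (u, v) = (-0.951319, -0.278641), (du/dtau, dv/dtau) = (1.946358, -1.143532); Gamma_uuu = 0.000000, Gamma_uuv = -0.371475, Gamma_uvv = 0.371475, Gamma_vuu = 0.000000, Gamma_vuv = -0.128454, Gamma_vvv = 0.128454; k3 = (1.946358, -1.143532, -2.139363, -0.739781)
  k4: at (u, v) = (-0.902682, -0.307177), (du/dtau, dv/dtau) = (1.893032, -1.161989); Gamma_uuu = 0.000000, Gamma_uuv = -0.375921, Gamma_uvv = 0.375921, Gamma_vuu = 0.000000, Gamma_vuv = -0.113415, Gamma_vvv = 0.113415; k4 = (1.893032, -1.161989, -2.161390, -0.652088)
  Y <- Y + (h/6)(k1 + 2k2 + 2k3 + k4): u = -0.9027, v = -0.3072, du/dtau = 1.8930, dv/dtau = -1.1620
step 2:
  k1: at (u, v) = (-0.902665, -0.307211), (du/dtau, dv/dtau) = (1.892984, -1.162000); Gamma_uuu = 0.000000, Gamma_uuv = -0.375922, Gamma_uvv = 0.375922, Gamma_vuu = 0.000000, Gamma_vuv = -0.113403, Gamma_vvv = 0.113403; k1 = (1.892984, -1.162000, -2.161381, -0.652017)
  k2: at (u, v) = (-0.855340, -0.336261), (du/dtau, dv/dtau) = (1.838949, -1.178301); Gamma_uuu = 0.000000, Gamma_uuv = -0.379259, Gamma_uvv = 0.379259, Gamma_vuu = 0.000000, Gamma_vuv = -0.098289, Gamma_vvv = 0.098289; k2 = (1.838949, -1.178301, -2.170143, -0.562415)
  k3: at (u, v) = (-0.856691, -0.336669), (du/dtau, dv/dtau) = (1.838730, -1.176061); Gamma_uuu = 0.000000, Gamma_uuv = -0.379148, Gamma_uvv = 0.379148, Gamma_vuu = 0.000000, Gamma_vuv = -0.098419, Gamma_vvv = 0.098419; k3 = (1.838730, -1.176061, -2.164193, -0.561777)
  k4: at (u, v) = (-0.810728, -0.366014), (du/dtau, dv/dtau) = (1.784774, -1.190089); Gamma_uuu = 0.000000, Gamma_uuv = -0.381397, Gamma_uvv = 0.381397, Gamma_vuu = 0.000000, Gamma_vuv = -0.083443, Gamma_vvv = 0.083443; k4 = (1.784774, -1.190089, -2.160385, -0.472653)
  Y <- Y + (h/6)(k1 + 2k2 + 2k3 + k4): u = -0.8107, v = -0.3661, du/dtau = 1.7847, dv/dtau = -1.1901
step 3:
  k1: at (u, v) = (-0.810722, -0.366051), (du/dtau, dv/dtau) = (1.784730, -1.190109); Gamma_uuu = 0.000000, Gamma_uuv = -0.381396, Gamma_uvv = 0.381396, Gamma_vuu = 0.000000, Gamma_vuv = -0.083433, Gamma_vvv = 0.083433; k1 = (1.784730, -1.190109, -2.160384, -0.472599)
  k2: at (u, v) = (-0.766104, -0.395804), (du/dtau, dv/dtau) = (1.730721, -1.201924); Gamma_uuu = 0.000000, Gamma_uuv = -0.382583, Gamma_uvv = 0.382583, Gamma_vuu = 0.000000, Gamma_vuv = -0.068690, Gamma_vvv = 0.068690; k2 = (1.730721, -1.201924, -2.144383, -0.385007)
  k3: at (u, v) = (-0.767454, -0.396099), (du/dtau, dv/dtau) = (1.731121, -1.199734); Gamma_uuu = 0.000000, Gamma_uuv = -0.382496, Gamma_uvv = 0.382496, Gamma_vuu = 0.000000, Gamma_vuv = -0.068860, Gamma_vvv = 0.068860; k3 = (1.731121, -1.199734, -2.139351, -0.385142)
  k4: at (u, v) = (-0.724166, -0.426038), (du/dtau, dv/dtau) = (1.677763, -1.209366); Gamma_uuu = 0.000000, Gamma_uuv = -0.382698, Gamma_uvv = 0.382698, Gamma_vuu = 0.000000, Gamma_vuv = -0.054519, Gamma_vvv = 0.054519; k4 = (1.677763, -1.209366, -2.112732, -0.300981)
  Y <- Y + (h/6)(k1 + 2k2 + 2k3 + k4): u = -0.7242, v = -0.4261, du/dtau = 1.6777, dv/dtau = -1.2094
step 4:
  k1: at (u, v) = (-0.724171, -0.426075), (du/dtau, dv/dtau) = (1.677725, -1.209391); Gamma_uuu = 0.000000, Gamma_uuv = -0.382695, Gamma_uvv = 0.382695, Gamma_vuu = 0.000000, Gamma_vuv = -0.054512, Gamma_vvv = 0.054512; k1 = (1.677725, -1.209391, -2.112738, -0.300945)
  k2: at (u, v) = (-0.682228, -0.456309), (du/dtau, dv/dtau) = (1.624907, -1.216915); Gamma_uuu = 0.000000, Gamma_uuv = -0.381963, Gamma_uvv = 0.381963, Gamma_vuu = 0.000000, Gamma_vuv = -0.040647, Gamma_vvv = 0.040647; k2 = (1.624907, -1.216915, -2.076210, -0.220942)
  k3: at (u, v) = (-0.683548, -0.456497), (du/dtau, dv/dtau) = (1.625820, -1.214915); Gamma_uuu = 0.000000, Gamma_uuv = -0.381907, Gamma_uvv = 0.381907, Gamma_vuu = 0.000000, Gamma_vuv = -0.040841, Gamma_vvv = 0.040841; k3 = (1.625820, -1.214915, -2.072411, -0.221623)
  k4: at (u, v) = (-0.642880, -0.486820), (du/dtau, dv/dtau) = (1.574105, -1.220473); Gamma_uuu = 0.000000, Gamma_uuv = -0.380350, Gamma_uvv = 0.380350, Gamma_vuu = 0.000000, Gamma_vuv = -0.027563, Gamma_vvv = 0.027563; k4 = (1.574105, -1.220473, -2.027970, -0.146963)
  Y <- Y + (h/6)(k1 + 2k2 + 2k3 + k4): u = -0.6429, v = -0.4869, du/dtau = 1.5741, dv/dtau = -1.2205

Answer: u = -0.6429, v = -0.4869, du/dtau = 1.5741, dv/dtau = -1.2205


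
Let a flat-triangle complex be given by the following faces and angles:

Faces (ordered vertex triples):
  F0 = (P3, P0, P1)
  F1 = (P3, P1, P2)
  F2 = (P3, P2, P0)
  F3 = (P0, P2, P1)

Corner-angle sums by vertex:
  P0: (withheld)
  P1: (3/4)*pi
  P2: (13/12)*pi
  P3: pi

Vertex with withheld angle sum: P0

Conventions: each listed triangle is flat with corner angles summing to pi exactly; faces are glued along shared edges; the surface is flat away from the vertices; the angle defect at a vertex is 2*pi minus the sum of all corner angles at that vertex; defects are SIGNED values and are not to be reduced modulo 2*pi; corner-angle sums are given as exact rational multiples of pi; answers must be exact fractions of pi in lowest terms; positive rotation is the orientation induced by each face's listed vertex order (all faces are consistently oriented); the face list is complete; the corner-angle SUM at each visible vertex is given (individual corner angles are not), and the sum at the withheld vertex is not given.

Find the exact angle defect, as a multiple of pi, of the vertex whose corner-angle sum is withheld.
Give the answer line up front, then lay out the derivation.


Answer: defect(P0) = (5/6)*pi

V = 4, E = 6, F = 4; chi = V - E + F = 2
Gauss-Bonnet: total defect = 2*pi*chi = 4*pi; visible defects sum to (19/6)*pi


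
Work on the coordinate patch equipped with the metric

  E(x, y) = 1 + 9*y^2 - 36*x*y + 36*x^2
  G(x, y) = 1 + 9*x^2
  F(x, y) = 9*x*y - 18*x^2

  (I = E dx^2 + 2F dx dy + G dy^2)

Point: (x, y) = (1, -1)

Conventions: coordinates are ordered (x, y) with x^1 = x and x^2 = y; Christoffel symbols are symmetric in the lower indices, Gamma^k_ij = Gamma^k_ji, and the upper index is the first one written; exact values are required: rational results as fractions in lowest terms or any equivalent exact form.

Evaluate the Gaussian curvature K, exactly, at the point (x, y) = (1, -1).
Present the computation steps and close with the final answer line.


E = 82, F = -27, G = 10, EG - F^2 = 91 at the point
E_x = 108, E_y = -54, F_x = -45, F_y = 9, G_x = 18, G_y = 0
E_yy = 18, F_xy = 9, G_xx = 18
Brioschi: K = (det M1 - det M2) / (EG - F^2)^2 with the standard first/second-derivative matrices M1, M2.
M1 = [[-E_yy/2 + F_xy - G_xx/2, E_x/2, F_x - E_y/2], [F_y - G_x/2, E, F], [G_y/2, F, G]] = [[-9, 54, -18], [0, 82, -27], [0, -27, 10]]; det M1 = -819
M2 = [[0, E_y/2, G_x/2], [E_y/2, E, F], [G_x/2, F, G]] = [[0, -27, 9], [-27, 82, -27], [9, -27, 10]]; det M2 = -810
det M1 - det M2 = -9; K = -9 / (91)^2 = -9/8281

Answer: K = -9/8281


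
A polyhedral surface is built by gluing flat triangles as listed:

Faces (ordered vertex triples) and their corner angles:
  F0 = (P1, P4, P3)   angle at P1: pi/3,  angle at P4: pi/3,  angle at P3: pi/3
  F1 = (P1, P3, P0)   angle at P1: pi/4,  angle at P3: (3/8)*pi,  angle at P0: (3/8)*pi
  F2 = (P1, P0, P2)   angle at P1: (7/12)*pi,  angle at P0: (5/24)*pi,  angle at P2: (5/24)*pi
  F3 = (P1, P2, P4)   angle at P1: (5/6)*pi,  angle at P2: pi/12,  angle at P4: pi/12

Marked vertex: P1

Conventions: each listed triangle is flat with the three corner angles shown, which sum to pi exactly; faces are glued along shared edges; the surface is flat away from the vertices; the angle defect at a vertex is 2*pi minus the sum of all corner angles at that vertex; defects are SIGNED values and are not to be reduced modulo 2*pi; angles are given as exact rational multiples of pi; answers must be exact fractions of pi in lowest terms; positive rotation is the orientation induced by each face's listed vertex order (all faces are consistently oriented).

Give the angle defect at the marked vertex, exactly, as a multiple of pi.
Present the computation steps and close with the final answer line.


Sum of corner angles at P1: 2*pi
defect = 2*pi - 2*pi

Answer: defect(P1) = 0


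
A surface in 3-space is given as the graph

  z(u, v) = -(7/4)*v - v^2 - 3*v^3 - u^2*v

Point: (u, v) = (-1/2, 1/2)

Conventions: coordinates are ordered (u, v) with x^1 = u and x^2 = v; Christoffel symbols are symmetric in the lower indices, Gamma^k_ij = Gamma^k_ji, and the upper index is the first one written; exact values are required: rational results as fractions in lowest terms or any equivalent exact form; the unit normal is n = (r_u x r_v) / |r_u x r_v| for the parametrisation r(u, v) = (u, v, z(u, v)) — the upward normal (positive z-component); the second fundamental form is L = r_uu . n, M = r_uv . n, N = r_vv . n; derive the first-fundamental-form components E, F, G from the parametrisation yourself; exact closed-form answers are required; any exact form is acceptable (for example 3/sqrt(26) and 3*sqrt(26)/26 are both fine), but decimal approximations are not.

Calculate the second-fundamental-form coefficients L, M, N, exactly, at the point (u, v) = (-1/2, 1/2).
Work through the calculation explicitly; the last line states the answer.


z_u = 1/2, z_v = -21/4, z_uu = -1, z_uv = 1, z_vv = -11
E = 5/4, F = -21/8, G = 457/16; answer radicand W^2 = 461/16
unnormalised second-form numerators: l = -1, m = 1, n = -11; L = l/sqrt(461/16), and similarly M = m/sqrt(W^2), N = n/sqrt(W^2)

Answer: L = -4*sqrt(461)/461, M = 4*sqrt(461)/461, N = -44*sqrt(461)/461
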